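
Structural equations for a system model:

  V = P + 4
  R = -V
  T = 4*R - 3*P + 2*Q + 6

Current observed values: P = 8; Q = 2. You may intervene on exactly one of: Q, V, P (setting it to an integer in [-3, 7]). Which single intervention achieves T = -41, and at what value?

set P = 5

Intervening on Q: T = 2*Q - 66. Reaching -41 requires Q = 25/2, not an integer.
Intervening on V: T = -4*V - 14. Reaching -41 requires V = 27/4, not an integer.
Intervening on P: with other inputs at their observed values, T = -7*P - 6. Solving for -41 gives P = 5, within [-3, 7].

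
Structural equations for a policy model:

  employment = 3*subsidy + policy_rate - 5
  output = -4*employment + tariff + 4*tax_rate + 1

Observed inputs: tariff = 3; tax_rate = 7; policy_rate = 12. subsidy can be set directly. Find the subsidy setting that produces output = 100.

Substituting into the employment equation gives employment = 3*subsidy + 7.
Substituting into the output equation gives output = -12*subsidy + 4.
Solve -12*subsidy + 4 = 100: subsidy = (100 - 4) / -12 = -8.

subsidy = -8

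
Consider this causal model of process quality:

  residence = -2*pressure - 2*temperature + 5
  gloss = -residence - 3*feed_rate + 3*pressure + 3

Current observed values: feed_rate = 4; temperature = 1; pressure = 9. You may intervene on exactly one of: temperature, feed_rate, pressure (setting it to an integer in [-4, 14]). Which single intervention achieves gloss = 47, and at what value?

set temperature = 8

Intervening on temperature: with other inputs at their observed values, gloss = 2*temperature + 31. Solving for 47 gives temperature = 8, within [-4, 14].
Intervening on feed_rate: gloss = -3*feed_rate + 45. Reaching 47 requires feed_rate = -2/3, not an integer.
Intervening on pressure: gloss = 5*pressure - 12. Reaching 47 requires pressure = 59/5, not an integer.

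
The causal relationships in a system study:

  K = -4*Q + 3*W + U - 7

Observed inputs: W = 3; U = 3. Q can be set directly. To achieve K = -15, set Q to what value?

Substituting into the K equation gives K = -4*Q + 5.
Solve -4*Q + 5 = -15: Q = (-15 - 5) / -4 = 5.

Q = 5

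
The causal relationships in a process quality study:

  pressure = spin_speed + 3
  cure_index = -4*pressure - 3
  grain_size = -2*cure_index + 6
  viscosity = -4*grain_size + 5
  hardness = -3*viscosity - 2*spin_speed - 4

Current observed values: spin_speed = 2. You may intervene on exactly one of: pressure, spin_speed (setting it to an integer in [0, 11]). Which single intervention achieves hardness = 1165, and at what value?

Intervening on pressure: hardness = 96*pressure + 121. Reaching 1165 requires pressure = 87/8, not an integer.
Intervening on spin_speed: with other inputs at their observed values, hardness = 94*spin_speed + 413. Solving for 1165 gives spin_speed = 8, within [0, 11].

set spin_speed = 8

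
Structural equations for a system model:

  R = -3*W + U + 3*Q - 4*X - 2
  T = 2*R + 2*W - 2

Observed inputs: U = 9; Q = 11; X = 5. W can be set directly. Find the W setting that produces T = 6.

Substituting into the R equation gives R = -3*W + 20.
Substituting into the T equation gives T = -4*W + 38.
Solve -4*W + 38 = 6: W = (6 - 38) / -4 = 8.

W = 8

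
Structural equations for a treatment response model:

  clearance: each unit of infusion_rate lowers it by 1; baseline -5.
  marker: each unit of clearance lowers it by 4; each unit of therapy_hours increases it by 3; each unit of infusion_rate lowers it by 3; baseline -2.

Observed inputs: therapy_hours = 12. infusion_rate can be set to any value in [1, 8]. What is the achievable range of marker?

Substituting into the marker equation gives marker = infusion_rate + 54.
Linear in infusion_rate, so extremes are at the endpoints: infusion_rate = 1 gives marker = 55; infusion_rate = 8 gives marker = 62.

55 to 62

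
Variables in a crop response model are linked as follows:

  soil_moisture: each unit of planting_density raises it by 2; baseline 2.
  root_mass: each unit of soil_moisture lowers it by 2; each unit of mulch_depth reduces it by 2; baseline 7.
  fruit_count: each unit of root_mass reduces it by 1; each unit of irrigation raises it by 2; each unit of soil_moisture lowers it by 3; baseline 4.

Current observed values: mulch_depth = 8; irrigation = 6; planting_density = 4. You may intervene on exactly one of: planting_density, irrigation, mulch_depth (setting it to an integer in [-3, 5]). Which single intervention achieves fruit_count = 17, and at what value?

Intervening on planting_density: with other inputs at their observed values, fruit_count = -2*planting_density + 23. Solving for 17 gives planting_density = 3, within [-3, 5].
Intervening on irrigation: fruit_count = 2*irrigation + 3. Reaching 17 requires irrigation = 7, outside [-3, 5].
Intervening on mulch_depth: fruit_count = 2*mulch_depth - 1. Reaching 17 requires mulch_depth = 9, outside [-3, 5].

set planting_density = 3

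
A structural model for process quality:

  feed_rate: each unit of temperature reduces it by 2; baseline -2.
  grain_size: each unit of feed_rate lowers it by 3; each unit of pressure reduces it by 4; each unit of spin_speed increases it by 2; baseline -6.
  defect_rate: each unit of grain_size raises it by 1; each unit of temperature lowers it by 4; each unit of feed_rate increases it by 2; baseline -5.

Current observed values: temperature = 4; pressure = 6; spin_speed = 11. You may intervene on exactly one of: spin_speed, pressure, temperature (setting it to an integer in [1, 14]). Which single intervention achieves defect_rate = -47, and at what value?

Intervening on spin_speed: defect_rate = 2*spin_speed - 41. Reaching -47 requires spin_speed = -3, outside [1, 14].
Intervening on pressure: with other inputs at their observed values, defect_rate = -4*pressure + 5. Solving for -47 gives pressure = 13, within [1, 14].
Intervening on temperature: defect_rate = -2*temperature - 11. Reaching -47 requires temperature = 18, outside [1, 14].

set pressure = 13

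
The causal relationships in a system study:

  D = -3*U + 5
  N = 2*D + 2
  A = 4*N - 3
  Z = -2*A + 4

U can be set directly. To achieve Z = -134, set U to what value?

U = -1

Substituting into the N equation gives N = -6*U + 12.
A becomes -24*U + 45.
This gives Z = 48*U - 86.
Solve 48*U - 86 = -134: U = (-134 + 86) / 48 = -1.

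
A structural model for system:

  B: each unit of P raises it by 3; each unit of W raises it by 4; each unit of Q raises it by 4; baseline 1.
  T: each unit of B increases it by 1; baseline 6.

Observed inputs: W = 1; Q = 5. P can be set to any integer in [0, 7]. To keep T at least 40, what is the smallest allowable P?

P = 3

Substituting into the B equation gives B = 3*P + 25.
T becomes 3*P + 31.
Require 3*P + 31 ≥ 40, so P ≥ 3.
The smallest integer in [0, 7] satisfying this is 3.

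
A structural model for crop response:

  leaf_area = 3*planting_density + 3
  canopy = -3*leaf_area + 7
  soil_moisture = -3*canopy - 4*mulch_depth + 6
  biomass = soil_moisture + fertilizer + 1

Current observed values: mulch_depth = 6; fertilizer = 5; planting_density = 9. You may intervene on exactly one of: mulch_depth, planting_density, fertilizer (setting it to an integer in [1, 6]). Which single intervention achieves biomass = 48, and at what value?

set planting_density = 2

Intervening on mulch_depth: biomass = -4*mulch_depth + 261. Reaching 48 requires mulch_depth = 213/4, not an integer.
Intervening on planting_density: with other inputs at their observed values, biomass = 27*planting_density - 6. Solving for 48 gives planting_density = 2, within [1, 6].
Intervening on fertilizer: biomass = fertilizer + 232. Reaching 48 requires fertilizer = -184, outside [1, 6].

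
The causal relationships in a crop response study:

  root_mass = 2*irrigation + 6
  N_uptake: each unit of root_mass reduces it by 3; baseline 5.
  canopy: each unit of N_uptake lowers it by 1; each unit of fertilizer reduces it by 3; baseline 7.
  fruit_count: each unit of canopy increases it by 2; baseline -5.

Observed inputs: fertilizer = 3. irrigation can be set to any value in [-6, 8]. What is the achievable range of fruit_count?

-55 to 113

Substituting into the N_uptake equation gives N_uptake = -6*irrigation - 13.
Substituting into the canopy equation gives canopy = 6*irrigation + 11.
So fruit_count = 12*irrigation + 17.
Linear in irrigation, so extremes are at the endpoints: irrigation = -6 gives fruit_count = -55; irrigation = 8 gives fruit_count = 113.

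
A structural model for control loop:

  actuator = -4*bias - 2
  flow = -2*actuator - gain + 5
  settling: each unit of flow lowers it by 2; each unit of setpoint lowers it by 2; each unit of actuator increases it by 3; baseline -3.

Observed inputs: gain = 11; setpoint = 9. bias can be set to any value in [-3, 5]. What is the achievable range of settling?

-163 to 61

Substituting into the flow equation gives flow = 8*bias - 2.
Substituting into the settling equation gives settling = -28*bias - 23.
Linear in bias, so extremes are at the endpoints: bias = -3 gives settling = 61; bias = 5 gives settling = -163.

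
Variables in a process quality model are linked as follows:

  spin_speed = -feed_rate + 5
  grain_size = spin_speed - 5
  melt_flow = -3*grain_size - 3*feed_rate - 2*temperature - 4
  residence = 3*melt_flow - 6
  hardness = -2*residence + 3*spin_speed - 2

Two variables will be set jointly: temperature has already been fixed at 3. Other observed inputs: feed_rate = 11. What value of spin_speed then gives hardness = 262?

spin_speed = 4

With temperature held at 3:
Intervening on spin_speed fixes its value directly, overriding its dependence on feed_rate.
Substituting into the melt_flow equation gives melt_flow = -3*spin_speed - 28.
So residence = -9*spin_speed - 90.
Substituting into the hardness equation gives hardness = 21*spin_speed + 178.
Solve 21*spin_speed + 178 = 262: spin_speed = (262 - 178) / 21 = 4.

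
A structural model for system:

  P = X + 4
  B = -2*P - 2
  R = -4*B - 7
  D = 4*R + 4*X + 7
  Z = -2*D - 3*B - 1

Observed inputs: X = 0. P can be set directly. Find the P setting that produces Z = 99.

P = -2

Intervening on P fixes its value directly, overriding its dependence on X.
Substituting into the R equation gives R = 8*P + 1.
Substituting into the D equation gives D = 32*P + 11.
This gives Z = -58*P - 17.
Solve -58*P - 17 = 99: P = (99 + 17) / -58 = -2.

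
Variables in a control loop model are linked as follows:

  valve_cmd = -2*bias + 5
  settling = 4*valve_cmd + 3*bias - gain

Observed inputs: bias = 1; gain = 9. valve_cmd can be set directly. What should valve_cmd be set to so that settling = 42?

valve_cmd = 12

Intervening on valve_cmd fixes its value directly, overriding its dependence on bias.
Substituting into the settling equation gives settling = 4*valve_cmd - 6.
Solve 4*valve_cmd - 6 = 42: valve_cmd = (42 + 6) / 4 = 12.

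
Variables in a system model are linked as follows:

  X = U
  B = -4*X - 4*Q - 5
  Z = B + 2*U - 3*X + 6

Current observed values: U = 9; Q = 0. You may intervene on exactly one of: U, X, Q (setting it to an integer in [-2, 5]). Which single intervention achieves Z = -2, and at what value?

set X = 3

Intervening on U: Z = -5*U + 1. Reaching -2 requires U = 3/5, not an integer.
Intervening on X: with other inputs at their observed values, Z = -7*X + 19. Solving for -2 gives X = 3, within [-2, 5].
Intervening on Q: Z = -4*Q - 44. Reaching -2 requires Q = -21/2, not an integer.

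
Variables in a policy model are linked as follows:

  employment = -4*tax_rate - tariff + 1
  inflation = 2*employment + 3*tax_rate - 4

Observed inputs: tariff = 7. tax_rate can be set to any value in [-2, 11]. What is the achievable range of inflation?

-71 to -6

Substituting into the employment equation gives employment = -4*tax_rate - 6.
Substituting into the inflation equation gives inflation = -5*tax_rate - 16.
Linear in tax_rate, so extremes are at the endpoints: tax_rate = -2 gives inflation = -6; tax_rate = 11 gives inflation = -71.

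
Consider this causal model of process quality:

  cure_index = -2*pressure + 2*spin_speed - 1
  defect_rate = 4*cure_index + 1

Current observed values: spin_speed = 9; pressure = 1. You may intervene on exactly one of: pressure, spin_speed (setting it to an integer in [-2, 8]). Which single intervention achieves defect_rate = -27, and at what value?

set spin_speed = -2

Intervening on pressure: defect_rate = -8*pressure + 69. Reaching -27 requires pressure = 12, outside [-2, 8].
Intervening on spin_speed: with other inputs at their observed values, defect_rate = 8*spin_speed - 11. Solving for -27 gives spin_speed = -2, within [-2, 8].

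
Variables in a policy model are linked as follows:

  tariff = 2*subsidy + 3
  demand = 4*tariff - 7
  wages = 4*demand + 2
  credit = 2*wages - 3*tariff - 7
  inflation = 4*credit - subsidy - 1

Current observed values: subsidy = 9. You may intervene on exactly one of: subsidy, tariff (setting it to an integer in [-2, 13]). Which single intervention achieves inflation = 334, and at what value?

Intervening on subsidy: inflation = 231*subsidy + 111. Reaching 334 requires subsidy = 223/231, not an integer.
Intervening on tariff: with other inputs at their observed values, inflation = 116*tariff - 246. Solving for 334 gives tariff = 5, within [-2, 13].

set tariff = 5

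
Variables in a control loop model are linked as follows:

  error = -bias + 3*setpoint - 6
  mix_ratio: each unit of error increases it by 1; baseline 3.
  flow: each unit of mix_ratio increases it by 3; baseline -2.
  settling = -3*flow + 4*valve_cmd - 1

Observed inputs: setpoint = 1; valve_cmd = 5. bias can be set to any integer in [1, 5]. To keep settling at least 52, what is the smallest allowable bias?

Substituting into the error equation gives error = -bias - 3.
So mix_ratio = -bias.
Substituting into the flow equation gives flow = -3*bias - 2.
settling becomes 9*bias + 25.
Require 9*bias + 25 ≥ 52, so bias ≥ 3.
The smallest integer in [1, 5] satisfying this is 3.

bias = 3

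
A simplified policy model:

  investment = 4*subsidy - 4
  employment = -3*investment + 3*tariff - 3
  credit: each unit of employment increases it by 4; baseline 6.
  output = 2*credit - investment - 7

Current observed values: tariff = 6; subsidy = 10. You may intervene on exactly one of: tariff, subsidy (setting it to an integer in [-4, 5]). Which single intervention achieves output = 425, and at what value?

Intervening on tariff: output = 24*tariff - 919. Reaching 425 requires tariff = 56, outside [-4, 5].
Intervening on subsidy: with other inputs at their observed values, output = -100*subsidy + 225. Solving for 425 gives subsidy = -2, within [-4, 5].

set subsidy = -2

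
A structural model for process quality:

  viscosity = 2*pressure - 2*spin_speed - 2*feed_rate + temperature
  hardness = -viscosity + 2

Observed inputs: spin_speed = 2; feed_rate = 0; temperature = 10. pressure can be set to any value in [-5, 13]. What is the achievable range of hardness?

-30 to 6

Substituting into the viscosity equation gives viscosity = 2*pressure + 6.
Substituting into the hardness equation gives hardness = -2*pressure - 4.
Linear in pressure, so extremes are at the endpoints: pressure = -5 gives hardness = 6; pressure = 13 gives hardness = -30.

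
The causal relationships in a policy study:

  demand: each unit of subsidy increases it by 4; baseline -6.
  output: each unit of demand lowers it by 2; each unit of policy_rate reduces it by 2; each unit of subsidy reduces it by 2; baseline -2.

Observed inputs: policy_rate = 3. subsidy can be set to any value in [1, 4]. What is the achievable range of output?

-36 to -6

Substituting into the output equation gives output = -10*subsidy + 4.
Linear in subsidy, so extremes are at the endpoints: subsidy = 1 gives output = -6; subsidy = 4 gives output = -36.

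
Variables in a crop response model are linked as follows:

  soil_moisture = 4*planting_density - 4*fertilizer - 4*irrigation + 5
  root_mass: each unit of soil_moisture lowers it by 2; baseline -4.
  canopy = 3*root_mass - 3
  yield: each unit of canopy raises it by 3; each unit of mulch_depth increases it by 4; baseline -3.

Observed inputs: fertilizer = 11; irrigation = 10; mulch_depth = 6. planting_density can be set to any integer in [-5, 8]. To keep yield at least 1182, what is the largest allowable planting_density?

Substituting into the soil_moisture equation gives soil_moisture = 4*planting_density - 79.
This gives root_mass = -8*planting_density + 154.
Substituting into the canopy equation gives canopy = -24*planting_density + 459.
This gives yield = -72*planting_density + 1398.
Require -72*planting_density + 1398 ≥ 1182, so planting_density ≤ 3.
The largest integer in [-5, 8] satisfying this is 3.

planting_density = 3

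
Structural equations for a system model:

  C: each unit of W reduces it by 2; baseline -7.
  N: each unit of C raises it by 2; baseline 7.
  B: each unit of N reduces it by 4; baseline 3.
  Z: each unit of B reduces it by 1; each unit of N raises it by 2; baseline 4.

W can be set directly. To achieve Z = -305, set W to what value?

Substituting into the N equation gives N = -4*W - 7.
B becomes 16*W + 31.
Substituting into the Z equation gives Z = -24*W - 41.
Solve -24*W - 41 = -305: W = (-305 + 41) / -24 = 11.

W = 11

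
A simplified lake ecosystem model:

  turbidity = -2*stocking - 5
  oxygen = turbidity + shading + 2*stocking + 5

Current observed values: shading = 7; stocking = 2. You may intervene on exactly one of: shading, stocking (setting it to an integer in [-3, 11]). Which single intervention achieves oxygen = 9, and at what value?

set shading = 9

Intervening on shading: with other inputs at their observed values, oxygen = shading. Solving for 9 gives shading = 9, within [-3, 11].
Intervening on stocking: the paths from stocking to oxygen cancel (net effect zero), leaving oxygen = 7; 9 is unreachable this way.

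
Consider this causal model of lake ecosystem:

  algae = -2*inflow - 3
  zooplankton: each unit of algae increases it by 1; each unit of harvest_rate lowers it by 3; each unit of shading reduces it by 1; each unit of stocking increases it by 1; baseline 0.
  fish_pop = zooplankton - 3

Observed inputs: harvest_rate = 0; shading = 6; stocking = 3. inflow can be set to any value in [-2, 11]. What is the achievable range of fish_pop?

Substituting into the zooplankton equation gives zooplankton = -2*inflow - 6.
Substituting into the fish_pop equation gives fish_pop = -2*inflow - 9.
Linear in inflow, so extremes are at the endpoints: inflow = -2 gives fish_pop = -5; inflow = 11 gives fish_pop = -31.

-31 to -5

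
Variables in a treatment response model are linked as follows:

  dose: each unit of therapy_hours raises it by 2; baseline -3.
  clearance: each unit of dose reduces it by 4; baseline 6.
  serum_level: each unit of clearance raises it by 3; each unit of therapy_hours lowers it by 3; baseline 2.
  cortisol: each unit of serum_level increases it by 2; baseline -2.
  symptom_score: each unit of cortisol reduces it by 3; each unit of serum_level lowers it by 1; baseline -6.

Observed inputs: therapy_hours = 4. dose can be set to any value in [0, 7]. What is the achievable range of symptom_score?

-56 to 532

Intervening on dose fixes its value directly, overriding its dependence on therapy_hours.
Substituting into the serum_level equation gives serum_level = -12*dose + 8.
So cortisol = -24*dose + 14.
Substituting into the symptom_score equation gives symptom_score = 84*dose - 56.
Linear in dose, so extremes are at the endpoints: dose = 0 gives symptom_score = -56; dose = 7 gives symptom_score = 532.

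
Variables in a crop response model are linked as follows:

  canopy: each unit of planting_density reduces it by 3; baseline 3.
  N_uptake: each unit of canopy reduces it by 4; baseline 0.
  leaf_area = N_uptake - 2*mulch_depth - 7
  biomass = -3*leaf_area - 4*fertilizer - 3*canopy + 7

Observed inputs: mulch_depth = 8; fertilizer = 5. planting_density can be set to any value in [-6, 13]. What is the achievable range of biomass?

-268 to 245

Substituting into the N_uptake equation gives N_uptake = 12*planting_density - 12.
Substituting into the leaf_area equation gives leaf_area = 12*planting_density - 35.
Substituting into the biomass equation gives biomass = -27*planting_density + 83.
Linear in planting_density, so extremes are at the endpoints: planting_density = -6 gives biomass = 245; planting_density = 13 gives biomass = -268.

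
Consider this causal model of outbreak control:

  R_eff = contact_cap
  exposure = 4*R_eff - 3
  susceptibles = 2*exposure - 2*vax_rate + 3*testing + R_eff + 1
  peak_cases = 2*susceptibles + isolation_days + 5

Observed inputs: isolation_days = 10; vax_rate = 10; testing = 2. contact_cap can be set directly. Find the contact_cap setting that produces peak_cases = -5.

contact_cap = 1

Substituting into the exposure equation gives exposure = 4*contact_cap - 3.
So susceptibles = 9*contact_cap - 19.
Substituting into the peak_cases equation gives peak_cases = 18*contact_cap - 23.
Solve 18*contact_cap - 23 = -5: contact_cap = (-5 + 23) / 18 = 1.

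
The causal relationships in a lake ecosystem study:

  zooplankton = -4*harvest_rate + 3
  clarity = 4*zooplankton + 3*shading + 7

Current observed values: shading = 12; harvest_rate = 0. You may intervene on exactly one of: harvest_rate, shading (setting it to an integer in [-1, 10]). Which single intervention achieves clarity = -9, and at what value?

Intervening on harvest_rate: with other inputs at their observed values, clarity = -16*harvest_rate + 55. Solving for -9 gives harvest_rate = 4, within [-1, 10].
Intervening on shading: clarity = 3*shading + 19. Reaching -9 requires shading = -28/3, not an integer.

set harvest_rate = 4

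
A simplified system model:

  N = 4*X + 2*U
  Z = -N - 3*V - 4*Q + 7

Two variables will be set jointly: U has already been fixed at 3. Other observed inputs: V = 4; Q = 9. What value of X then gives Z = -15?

With U held at 3:
Substituting into the N equation gives N = 4*X + 6.
So Z = -4*X - 47.
Solve -4*X - 47 = -15: X = (-15 + 47) / -4 = -8.

X = -8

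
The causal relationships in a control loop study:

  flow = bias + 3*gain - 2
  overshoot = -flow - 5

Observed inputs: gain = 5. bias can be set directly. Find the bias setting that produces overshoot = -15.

Substituting into the flow equation gives flow = bias + 13.
overshoot becomes -bias - 18.
Solve -bias - 18 = -15: bias = (-15 + 18) / -1 = -3.

bias = -3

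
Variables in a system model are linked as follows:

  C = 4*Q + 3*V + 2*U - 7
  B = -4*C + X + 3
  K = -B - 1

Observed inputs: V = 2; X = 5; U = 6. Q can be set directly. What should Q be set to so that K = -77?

Q = -7

Substituting into the C equation gives C = 4*Q + 11.
B becomes -16*Q - 36.
Substituting into the K equation gives K = 16*Q + 35.
Solve 16*Q + 35 = -77: Q = (-77 - 35) / 16 = -7.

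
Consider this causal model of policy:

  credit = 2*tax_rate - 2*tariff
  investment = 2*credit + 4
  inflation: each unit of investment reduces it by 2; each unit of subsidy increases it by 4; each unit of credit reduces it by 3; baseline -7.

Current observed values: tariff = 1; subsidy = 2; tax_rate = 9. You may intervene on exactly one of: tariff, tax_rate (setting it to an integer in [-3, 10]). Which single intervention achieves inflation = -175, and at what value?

set tariff = -3

Intervening on tariff: with other inputs at their observed values, inflation = 14*tariff - 133. Solving for -175 gives tariff = -3, within [-3, 10].
Intervening on tax_rate: inflation = -14*tax_rate + 7. Reaching -175 requires tax_rate = 13, outside [-3, 10].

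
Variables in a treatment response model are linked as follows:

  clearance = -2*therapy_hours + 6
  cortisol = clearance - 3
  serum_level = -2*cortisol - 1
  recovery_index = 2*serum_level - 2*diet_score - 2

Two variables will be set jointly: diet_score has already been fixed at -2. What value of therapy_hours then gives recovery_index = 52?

therapy_hours = 8

With diet_score held at -2:
Substituting into the cortisol equation gives cortisol = -2*therapy_hours + 3.
Substituting into the serum_level equation gives serum_level = 4*therapy_hours - 7.
recovery_index becomes 8*therapy_hours - 12.
Solve 8*therapy_hours - 12 = 52: therapy_hours = (52 + 12) / 8 = 8.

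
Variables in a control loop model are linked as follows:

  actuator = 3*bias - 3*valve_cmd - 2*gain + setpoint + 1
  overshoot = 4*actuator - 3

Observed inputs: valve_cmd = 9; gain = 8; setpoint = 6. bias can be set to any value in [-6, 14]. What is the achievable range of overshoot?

Substituting into the actuator equation gives actuator = 3*bias - 36.
This gives overshoot = 12*bias - 147.
Linear in bias, so extremes are at the endpoints: bias = -6 gives overshoot = -219; bias = 14 gives overshoot = 21.

-219 to 21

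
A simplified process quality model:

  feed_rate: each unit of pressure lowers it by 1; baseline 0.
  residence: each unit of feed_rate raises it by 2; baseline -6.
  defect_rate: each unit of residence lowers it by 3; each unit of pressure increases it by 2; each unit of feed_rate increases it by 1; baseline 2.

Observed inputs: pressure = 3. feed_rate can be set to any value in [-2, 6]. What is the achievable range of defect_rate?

Intervening on feed_rate fixes its value directly, overriding its dependence on pressure.
Substituting into the defect_rate equation gives defect_rate = -5*feed_rate + 26.
Linear in feed_rate, so extremes are at the endpoints: feed_rate = -2 gives defect_rate = 36; feed_rate = 6 gives defect_rate = -4.

-4 to 36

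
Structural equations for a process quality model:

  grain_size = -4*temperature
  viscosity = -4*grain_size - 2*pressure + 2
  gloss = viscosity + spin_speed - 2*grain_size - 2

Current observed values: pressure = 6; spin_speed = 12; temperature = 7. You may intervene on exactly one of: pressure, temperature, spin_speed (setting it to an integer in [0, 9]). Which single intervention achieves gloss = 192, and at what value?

Intervening on pressure: gloss = -2*pressure + 180. Reaching 192 requires pressure = -6, outside [0, 9].
Intervening on temperature: with other inputs at their observed values, gloss = 24*temperature. Solving for 192 gives temperature = 8, within [0, 9].
Intervening on spin_speed: gloss = spin_speed + 156. Reaching 192 requires spin_speed = 36, outside [0, 9].

set temperature = 8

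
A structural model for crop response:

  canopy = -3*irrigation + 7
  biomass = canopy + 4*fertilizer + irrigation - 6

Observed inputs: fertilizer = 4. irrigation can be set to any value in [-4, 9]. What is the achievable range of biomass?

-1 to 25

Substituting into the biomass equation gives biomass = -2*irrigation + 17.
Linear in irrigation, so extremes are at the endpoints: irrigation = -4 gives biomass = 25; irrigation = 9 gives biomass = -1.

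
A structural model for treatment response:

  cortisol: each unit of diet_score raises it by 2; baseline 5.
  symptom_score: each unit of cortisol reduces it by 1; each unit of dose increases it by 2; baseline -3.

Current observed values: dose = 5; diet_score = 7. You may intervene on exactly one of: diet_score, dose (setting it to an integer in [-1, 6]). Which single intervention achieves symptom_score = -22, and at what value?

set dose = 0

Intervening on diet_score: symptom_score = -2*diet_score + 2. Reaching -22 requires diet_score = 12, outside [-1, 6].
Intervening on dose: with other inputs at their observed values, symptom_score = 2*dose - 22. Solving for -22 gives dose = 0, within [-1, 6].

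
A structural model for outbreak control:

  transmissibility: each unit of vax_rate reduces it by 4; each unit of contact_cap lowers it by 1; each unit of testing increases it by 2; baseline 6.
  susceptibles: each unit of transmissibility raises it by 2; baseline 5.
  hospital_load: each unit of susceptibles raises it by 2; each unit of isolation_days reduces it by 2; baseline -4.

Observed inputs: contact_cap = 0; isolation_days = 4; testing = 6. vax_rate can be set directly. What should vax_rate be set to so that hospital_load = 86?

Substituting into the transmissibility equation gives transmissibility = -4*vax_rate + 18.
Substituting into the susceptibles equation gives susceptibles = -8*vax_rate + 41.
hospital_load becomes -16*vax_rate + 70.
Solve -16*vax_rate + 70 = 86: vax_rate = (86 - 70) / -16 = -1.

vax_rate = -1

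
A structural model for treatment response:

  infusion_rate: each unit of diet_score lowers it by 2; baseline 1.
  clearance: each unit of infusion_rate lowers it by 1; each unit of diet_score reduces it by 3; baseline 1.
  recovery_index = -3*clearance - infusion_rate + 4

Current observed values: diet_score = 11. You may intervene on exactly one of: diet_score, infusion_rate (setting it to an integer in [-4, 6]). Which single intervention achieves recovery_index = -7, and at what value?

set diet_score = -2

Intervening on diet_score: with other inputs at their observed values, recovery_index = 5*diet_score + 3. Solving for -7 gives diet_score = -2, within [-4, 6].
Intervening on infusion_rate: recovery_index = 2*infusion_rate + 100. Reaching -7 requires infusion_rate = -107/2, not an integer.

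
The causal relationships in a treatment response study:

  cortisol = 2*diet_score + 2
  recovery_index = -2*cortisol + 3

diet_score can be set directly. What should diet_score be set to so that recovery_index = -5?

diet_score = 1

Substituting into the recovery_index equation gives recovery_index = -4*diet_score - 1.
Solve -4*diet_score - 1 = -5: diet_score = (-5 + 1) / -4 = 1.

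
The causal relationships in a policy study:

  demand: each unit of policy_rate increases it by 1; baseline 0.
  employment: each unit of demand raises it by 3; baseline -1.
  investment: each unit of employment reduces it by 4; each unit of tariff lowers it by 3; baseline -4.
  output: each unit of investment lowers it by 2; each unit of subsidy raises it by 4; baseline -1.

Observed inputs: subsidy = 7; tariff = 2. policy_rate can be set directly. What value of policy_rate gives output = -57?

Substituting into the employment equation gives employment = 3*policy_rate - 1.
Substituting into the investment equation gives investment = -12*policy_rate - 6.
output becomes 24*policy_rate + 39.
Solve 24*policy_rate + 39 = -57: policy_rate = (-57 - 39) / 24 = -4.

policy_rate = -4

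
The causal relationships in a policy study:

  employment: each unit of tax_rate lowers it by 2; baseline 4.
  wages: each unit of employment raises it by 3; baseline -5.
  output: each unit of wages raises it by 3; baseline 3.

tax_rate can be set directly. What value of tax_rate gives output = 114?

Substituting into the wages equation gives wages = -6*tax_rate + 7.
This gives output = -18*tax_rate + 24.
Solve -18*tax_rate + 24 = 114: tax_rate = (114 - 24) / -18 = -5.

tax_rate = -5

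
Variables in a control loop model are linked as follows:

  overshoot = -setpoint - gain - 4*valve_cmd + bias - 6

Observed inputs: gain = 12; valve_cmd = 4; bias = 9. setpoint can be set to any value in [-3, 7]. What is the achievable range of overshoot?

Substituting into the overshoot equation gives overshoot = -setpoint - 25.
Linear in setpoint, so extremes are at the endpoints: setpoint = -3 gives overshoot = -22; setpoint = 7 gives overshoot = -32.

-32 to -22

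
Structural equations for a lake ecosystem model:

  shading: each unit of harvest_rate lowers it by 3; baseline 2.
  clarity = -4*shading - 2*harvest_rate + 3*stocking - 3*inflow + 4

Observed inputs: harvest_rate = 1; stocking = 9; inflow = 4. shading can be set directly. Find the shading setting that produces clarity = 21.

Intervening on shading fixes its value directly, overriding its dependence on harvest_rate.
Substituting into the clarity equation gives clarity = -4*shading + 17.
Solve -4*shading + 17 = 21: shading = (21 - 17) / -4 = -1.

shading = -1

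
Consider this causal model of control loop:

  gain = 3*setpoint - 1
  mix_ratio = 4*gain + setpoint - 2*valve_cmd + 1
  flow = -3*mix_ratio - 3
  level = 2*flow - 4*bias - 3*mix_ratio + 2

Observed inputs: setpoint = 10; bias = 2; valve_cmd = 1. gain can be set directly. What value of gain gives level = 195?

Intervening on gain fixes its value directly, overriding its dependence on setpoint.
Substituting into the mix_ratio equation gives mix_ratio = 4*gain + 9.
Substituting into the flow equation gives flow = -12*gain - 30.
level becomes -36*gain - 93.
Solve -36*gain - 93 = 195: gain = (195 + 93) / -36 = -8.

gain = -8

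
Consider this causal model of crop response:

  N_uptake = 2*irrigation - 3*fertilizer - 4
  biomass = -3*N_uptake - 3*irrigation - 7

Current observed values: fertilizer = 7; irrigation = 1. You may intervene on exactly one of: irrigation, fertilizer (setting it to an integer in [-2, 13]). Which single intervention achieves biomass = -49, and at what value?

Intervening on irrigation: with other inputs at their observed values, biomass = -9*irrigation + 68. Solving for -49 gives irrigation = 13, within [-2, 13].
Intervening on fertilizer: biomass = 9*fertilizer - 4. Reaching -49 requires fertilizer = -5, outside [-2, 13].

set irrigation = 13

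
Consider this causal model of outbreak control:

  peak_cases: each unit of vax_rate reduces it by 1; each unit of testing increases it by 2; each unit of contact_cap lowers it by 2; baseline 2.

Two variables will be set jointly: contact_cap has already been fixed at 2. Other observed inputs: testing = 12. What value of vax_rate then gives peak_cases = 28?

With contact_cap held at 2:
Substituting into the peak_cases equation gives peak_cases = -vax_rate + 22.
Solve -vax_rate + 22 = 28: vax_rate = (28 - 22) / -1 = -6.

vax_rate = -6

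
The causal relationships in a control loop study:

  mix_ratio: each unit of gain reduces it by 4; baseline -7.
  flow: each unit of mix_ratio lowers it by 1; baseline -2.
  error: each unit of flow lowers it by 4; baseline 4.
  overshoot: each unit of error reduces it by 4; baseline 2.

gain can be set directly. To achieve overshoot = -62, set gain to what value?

Substituting into the flow equation gives flow = 4*gain + 5.
This gives error = -16*gain - 16.
So overshoot = 64*gain + 66.
Solve 64*gain + 66 = -62: gain = (-62 - 66) / 64 = -2.

gain = -2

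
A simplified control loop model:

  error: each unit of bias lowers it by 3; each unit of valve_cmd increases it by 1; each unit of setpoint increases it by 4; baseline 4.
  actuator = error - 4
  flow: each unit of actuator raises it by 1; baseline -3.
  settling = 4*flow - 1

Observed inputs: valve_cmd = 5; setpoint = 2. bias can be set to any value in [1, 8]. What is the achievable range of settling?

-57 to 27

Substituting into the error equation gives error = -3*bias + 17.
So actuator = -3*bias + 13.
Substituting into the flow equation gives flow = -3*bias + 10.
Substituting into the settling equation gives settling = -12*bias + 39.
Linear in bias, so extremes are at the endpoints: bias = 1 gives settling = 27; bias = 8 gives settling = -57.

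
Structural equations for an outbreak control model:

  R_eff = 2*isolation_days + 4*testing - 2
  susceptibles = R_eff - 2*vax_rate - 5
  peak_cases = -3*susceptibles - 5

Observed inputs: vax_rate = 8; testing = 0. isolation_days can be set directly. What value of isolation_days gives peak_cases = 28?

isolation_days = 6

Substituting into the R_eff equation gives R_eff = 2*isolation_days - 2.
Substituting into the susceptibles equation gives susceptibles = 2*isolation_days - 23.
This gives peak_cases = -6*isolation_days + 64.
Solve -6*isolation_days + 64 = 28: isolation_days = (28 - 64) / -6 = 6.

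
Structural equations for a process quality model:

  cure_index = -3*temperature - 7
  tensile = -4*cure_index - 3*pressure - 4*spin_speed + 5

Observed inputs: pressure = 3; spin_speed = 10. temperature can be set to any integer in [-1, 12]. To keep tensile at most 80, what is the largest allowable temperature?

temperature = 8

Substituting into the tensile equation gives tensile = 12*temperature - 16.
Require 12*temperature - 16 ≤ 80, so temperature ≤ 8.
The largest integer in [-1, 12] satisfying this is 8.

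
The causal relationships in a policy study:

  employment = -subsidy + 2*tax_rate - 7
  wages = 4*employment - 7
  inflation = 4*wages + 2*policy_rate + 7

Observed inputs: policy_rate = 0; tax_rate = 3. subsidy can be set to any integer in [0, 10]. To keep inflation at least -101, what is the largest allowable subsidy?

Substituting into the employment equation gives employment = -subsidy - 1.
Substituting into the wages equation gives wages = -4*subsidy - 11.
Substituting into the inflation equation gives inflation = -16*subsidy - 37.
Require -16*subsidy - 37 ≥ -101, so subsidy ≤ 4.
The largest integer in [0, 10] satisfying this is 4.

subsidy = 4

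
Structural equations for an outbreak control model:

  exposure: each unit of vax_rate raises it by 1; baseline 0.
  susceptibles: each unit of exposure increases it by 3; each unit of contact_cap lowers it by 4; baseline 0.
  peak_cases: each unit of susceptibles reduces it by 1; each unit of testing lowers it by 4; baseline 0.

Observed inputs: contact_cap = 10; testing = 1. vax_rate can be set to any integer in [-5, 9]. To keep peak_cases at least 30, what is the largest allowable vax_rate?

Substituting into the susceptibles equation gives susceptibles = 3*vax_rate - 40.
Substituting into the peak_cases equation gives peak_cases = -3*vax_rate + 36.
Require -3*vax_rate + 36 ≥ 30, so vax_rate ≤ 2.
The largest integer in [-5, 9] satisfying this is 2.

vax_rate = 2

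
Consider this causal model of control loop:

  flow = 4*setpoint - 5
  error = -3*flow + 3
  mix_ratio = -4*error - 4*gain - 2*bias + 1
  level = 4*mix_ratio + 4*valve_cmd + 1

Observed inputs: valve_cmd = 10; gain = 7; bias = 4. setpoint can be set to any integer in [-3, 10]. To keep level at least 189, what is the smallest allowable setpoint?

Substituting into the error equation gives error = -12*setpoint + 18.
mix_ratio becomes 48*setpoint - 107.
Substituting into the level equation gives level = 192*setpoint - 387.
Require 192*setpoint - 387 ≥ 189, so setpoint ≥ 3.
The smallest integer in [-3, 10] satisfying this is 3.

setpoint = 3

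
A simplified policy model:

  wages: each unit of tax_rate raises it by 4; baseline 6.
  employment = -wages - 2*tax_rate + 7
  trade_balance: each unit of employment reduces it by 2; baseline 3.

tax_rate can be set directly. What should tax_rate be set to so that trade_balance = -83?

Substituting into the employment equation gives employment = -6*tax_rate + 1.
Substituting into the trade_balance equation gives trade_balance = 12*tax_rate + 1.
Solve 12*tax_rate + 1 = -83: tax_rate = (-83 - 1) / 12 = -7.

tax_rate = -7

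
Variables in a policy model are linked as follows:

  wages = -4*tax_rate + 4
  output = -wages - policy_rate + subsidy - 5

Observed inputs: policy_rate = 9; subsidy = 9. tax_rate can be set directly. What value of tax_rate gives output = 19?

Substituting into the output equation gives output = 4*tax_rate - 9.
Solve 4*tax_rate - 9 = 19: tax_rate = (19 + 9) / 4 = 7.

tax_rate = 7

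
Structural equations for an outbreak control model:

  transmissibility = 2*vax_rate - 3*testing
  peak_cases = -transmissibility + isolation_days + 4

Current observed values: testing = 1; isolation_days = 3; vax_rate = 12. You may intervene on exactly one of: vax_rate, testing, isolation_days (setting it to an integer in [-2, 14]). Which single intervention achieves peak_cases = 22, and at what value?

Intervening on vax_rate: peak_cases = -2*vax_rate + 10. Reaching 22 requires vax_rate = -6, outside [-2, 14].
Intervening on testing: with other inputs at their observed values, peak_cases = 3*testing - 17. Solving for 22 gives testing = 13, within [-2, 14].
Intervening on isolation_days: peak_cases = isolation_days - 17. Reaching 22 requires isolation_days = 39, outside [-2, 14].

set testing = 13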